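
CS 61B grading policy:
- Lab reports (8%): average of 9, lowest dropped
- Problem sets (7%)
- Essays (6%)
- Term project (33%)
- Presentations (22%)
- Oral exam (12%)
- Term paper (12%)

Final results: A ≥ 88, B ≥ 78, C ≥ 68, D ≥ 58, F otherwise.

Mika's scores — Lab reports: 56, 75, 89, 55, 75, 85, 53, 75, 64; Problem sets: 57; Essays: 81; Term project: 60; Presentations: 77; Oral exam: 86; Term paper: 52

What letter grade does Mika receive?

D

Lab reports: drop 53 → average of remaining 8 = 574/8 = 71.75
Weighted total:
  Lab reports 71.75 × 0.08 = 5.74
  Problem sets 57 × 0.07 = 3.99
  Essays 81 × 0.06 = 4.86
  Term project 60 × 0.33 = 19.8
  Presentations 77 × 0.22 = 16.94
  Oral exam 86 × 0.12 = 10.32
  Term paper 52 × 0.12 = 6.24
Sum = 67.89
67.89 is ≥ 58 and < 68 → D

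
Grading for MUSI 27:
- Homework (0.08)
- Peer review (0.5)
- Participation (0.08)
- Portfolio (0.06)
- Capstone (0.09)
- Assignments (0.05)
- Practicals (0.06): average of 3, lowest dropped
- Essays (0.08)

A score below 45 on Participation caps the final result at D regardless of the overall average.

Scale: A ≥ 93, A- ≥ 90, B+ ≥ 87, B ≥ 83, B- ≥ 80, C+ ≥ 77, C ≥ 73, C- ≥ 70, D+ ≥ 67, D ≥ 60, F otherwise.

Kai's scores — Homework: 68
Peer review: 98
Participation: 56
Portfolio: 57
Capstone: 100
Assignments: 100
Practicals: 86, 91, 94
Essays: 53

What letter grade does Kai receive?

B

Practicals: drop 86 → average of remaining 2 = 185/2 = 92.5
Participation score 56 ≥ 45: minimum met.
Weighted total:
  Homework 68 × 0.08 = 5.44
  Peer review 98 × 0.5 = 49
  Participation 56 × 0.08 = 4.48
  Portfolio 57 × 0.06 = 3.42
  Capstone 100 × 0.09 = 9
  Assignments 100 × 0.05 = 5
  Practicals 92.5 × 0.06 = 5.55
  Essays 53 × 0.08 = 4.24
Sum = 86.13
86.13 is ≥ 83 and < 87 → B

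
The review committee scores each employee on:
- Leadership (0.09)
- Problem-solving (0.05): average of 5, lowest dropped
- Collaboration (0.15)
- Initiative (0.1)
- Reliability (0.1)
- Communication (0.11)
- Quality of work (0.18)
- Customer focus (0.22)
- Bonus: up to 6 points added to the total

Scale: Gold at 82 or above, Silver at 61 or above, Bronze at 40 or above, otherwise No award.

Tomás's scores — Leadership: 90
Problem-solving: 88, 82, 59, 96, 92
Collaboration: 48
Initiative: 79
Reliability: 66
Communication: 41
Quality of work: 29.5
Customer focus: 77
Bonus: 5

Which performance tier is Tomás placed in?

Silver

Problem-solving: drop 59 → average of remaining 4 = 358/4 = 89.5
Weighted total:
  Leadership 90 × 0.09 = 8.1
  Problem-solving 89.5 × 0.05 = 4.475
  Collaboration 48 × 0.15 = 7.2
  Initiative 79 × 0.1 = 7.9
  Reliability 66 × 0.1 = 6.6
  Communication 41 × 0.11 = 4.51
  Quality of work 29.5 × 0.18 = 5.31
  Customer focus 77 × 0.22 = 16.94
Sum = 61.035
Bonus: 61.035 + 5 = 66.035
66.035 is ≥ 61 and < 82 → Silver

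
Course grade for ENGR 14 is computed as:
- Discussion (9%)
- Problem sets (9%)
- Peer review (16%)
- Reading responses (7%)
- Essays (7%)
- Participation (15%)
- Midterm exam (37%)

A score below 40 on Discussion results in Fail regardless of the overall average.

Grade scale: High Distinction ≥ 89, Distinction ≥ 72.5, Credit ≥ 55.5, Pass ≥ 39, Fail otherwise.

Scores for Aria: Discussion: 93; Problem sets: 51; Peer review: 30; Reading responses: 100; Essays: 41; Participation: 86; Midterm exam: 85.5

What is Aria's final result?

Credit

Discussion score 93 ≥ 40: minimum met.
Weighted total:
  Discussion 93 × 0.09 = 8.37
  Problem sets 51 × 0.09 = 4.59
  Peer review 30 × 0.16 = 4.8
  Reading responses 100 × 0.07 = 7
  Essays 41 × 0.07 = 2.87
  Participation 86 × 0.15 = 12.9
  Midterm exam 85.5 × 0.37 = 31.635
Sum = 72.165
72.165 is ≥ 55.5 and < 72.5 → Credit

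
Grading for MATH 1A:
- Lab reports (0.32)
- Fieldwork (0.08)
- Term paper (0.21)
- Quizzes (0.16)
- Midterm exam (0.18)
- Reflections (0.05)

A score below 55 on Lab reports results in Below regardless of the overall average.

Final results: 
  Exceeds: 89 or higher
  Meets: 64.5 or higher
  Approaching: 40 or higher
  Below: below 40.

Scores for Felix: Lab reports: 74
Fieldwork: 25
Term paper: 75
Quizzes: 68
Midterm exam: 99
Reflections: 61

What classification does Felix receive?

Meets

Lab reports score 74 ≥ 55: minimum met.
Weighted total:
  Lab reports 74 × 0.32 = 23.68
  Fieldwork 25 × 0.08 = 2
  Term paper 75 × 0.21 = 15.75
  Quizzes 68 × 0.16 = 10.88
  Midterm exam 99 × 0.18 = 17.82
  Reflections 61 × 0.05 = 3.05
Sum = 73.18
73.18 is ≥ 64.5 and < 89 → Meets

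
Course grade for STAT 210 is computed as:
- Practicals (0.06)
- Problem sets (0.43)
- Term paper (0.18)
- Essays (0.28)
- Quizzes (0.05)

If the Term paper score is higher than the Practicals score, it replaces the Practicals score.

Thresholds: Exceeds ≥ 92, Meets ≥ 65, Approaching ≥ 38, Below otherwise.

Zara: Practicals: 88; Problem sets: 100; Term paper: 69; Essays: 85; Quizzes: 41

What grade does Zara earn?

Term paper (69) ≤ Practicals (88), so Practicals stays at 88.
Weighted total:
  Practicals 88 × 0.06 = 5.28
  Problem sets 100 × 0.43 = 43
  Term paper 69 × 0.18 = 12.42
  Essays 85 × 0.28 = 23.8
  Quizzes 41 × 0.05 = 2.05
Sum = 86.55
86.55 is ≥ 65 and < 92 → Meets

Meets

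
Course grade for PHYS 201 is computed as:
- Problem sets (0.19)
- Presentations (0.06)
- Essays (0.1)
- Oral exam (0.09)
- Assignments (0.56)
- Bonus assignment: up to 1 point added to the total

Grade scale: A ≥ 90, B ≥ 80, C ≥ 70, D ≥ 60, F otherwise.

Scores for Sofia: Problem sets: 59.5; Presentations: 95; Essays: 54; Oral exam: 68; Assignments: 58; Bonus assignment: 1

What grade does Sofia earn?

D

Weighted total:
  Problem sets 59.5 × 0.19 = 11.305
  Presentations 95 × 0.06 = 5.7
  Essays 54 × 0.1 = 5.4
  Oral exam 68 × 0.09 = 6.12
  Assignments 58 × 0.56 = 32.48
Sum = 61.005
Bonus assignment: 61.005 + 1 = 62.005
62.005 is ≥ 60 and < 70 → D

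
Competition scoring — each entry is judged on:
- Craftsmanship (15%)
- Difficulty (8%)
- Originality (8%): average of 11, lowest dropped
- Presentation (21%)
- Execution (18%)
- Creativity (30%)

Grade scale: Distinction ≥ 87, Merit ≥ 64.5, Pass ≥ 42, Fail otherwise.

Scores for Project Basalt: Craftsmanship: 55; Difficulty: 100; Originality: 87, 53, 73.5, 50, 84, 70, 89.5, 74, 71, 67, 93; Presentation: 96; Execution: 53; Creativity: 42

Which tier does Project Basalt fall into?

Merit

Originality: drop 50 → average of remaining 10 = 762/10 = 76.2
Weighted total:
  Craftsmanship 55 × 0.15 = 8.25
  Difficulty 100 × 0.08 = 8
  Originality 76.2 × 0.08 = 6.096
  Presentation 96 × 0.21 = 20.16
  Execution 53 × 0.18 = 9.54
  Creativity 42 × 0.3 = 12.6
Sum = 64.646
64.646 is ≥ 64.5 and < 87 → Merit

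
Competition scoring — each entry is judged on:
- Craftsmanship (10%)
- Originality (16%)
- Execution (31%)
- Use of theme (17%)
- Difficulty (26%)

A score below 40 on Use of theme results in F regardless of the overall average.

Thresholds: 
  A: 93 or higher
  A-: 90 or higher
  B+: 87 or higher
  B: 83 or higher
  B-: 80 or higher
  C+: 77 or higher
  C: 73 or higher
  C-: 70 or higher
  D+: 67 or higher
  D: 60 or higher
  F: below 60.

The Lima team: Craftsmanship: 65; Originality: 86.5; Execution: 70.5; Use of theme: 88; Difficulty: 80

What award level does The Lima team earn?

C+

Use of theme score 88 ≥ 40: minimum met.
Weighted total:
  Craftsmanship 65 × 0.1 = 6.5
  Originality 86.5 × 0.16 = 13.84
  Execution 70.5 × 0.31 = 21.855
  Use of theme 88 × 0.17 = 14.96
  Difficulty 80 × 0.26 = 20.8
Sum = 77.955
77.955 is ≥ 77 and < 80 → C+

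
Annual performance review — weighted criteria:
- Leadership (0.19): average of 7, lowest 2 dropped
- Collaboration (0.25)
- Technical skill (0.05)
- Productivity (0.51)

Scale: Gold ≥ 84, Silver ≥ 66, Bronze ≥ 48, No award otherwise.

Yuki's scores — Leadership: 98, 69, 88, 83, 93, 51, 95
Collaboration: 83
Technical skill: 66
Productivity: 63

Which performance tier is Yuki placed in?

Silver

Leadership: drop 51, 69 → average of remaining 5 = 457/5 = 91.4
Weighted total:
  Leadership 91.4 × 0.19 = 17.366
  Collaboration 83 × 0.25 = 20.75
  Technical skill 66 × 0.05 = 3.3
  Productivity 63 × 0.51 = 32.13
Sum = 73.546
73.546 is ≥ 66 and < 84 → Silver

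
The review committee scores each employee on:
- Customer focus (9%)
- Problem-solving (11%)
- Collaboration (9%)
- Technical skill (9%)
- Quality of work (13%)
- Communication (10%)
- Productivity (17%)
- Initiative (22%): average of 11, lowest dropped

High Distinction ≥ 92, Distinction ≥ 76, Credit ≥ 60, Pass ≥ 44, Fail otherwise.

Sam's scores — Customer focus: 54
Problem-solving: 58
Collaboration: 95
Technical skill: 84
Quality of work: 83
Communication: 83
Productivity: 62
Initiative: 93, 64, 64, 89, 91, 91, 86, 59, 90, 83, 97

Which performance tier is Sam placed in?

Credit

Initiative: drop 59 → average of remaining 10 = 848/10 = 84.8
Weighted total:
  Customer focus 54 × 0.09 = 4.86
  Problem-solving 58 × 0.11 = 6.38
  Collaboration 95 × 0.09 = 8.55
  Technical skill 84 × 0.09 = 7.56
  Quality of work 83 × 0.13 = 10.79
  Communication 83 × 0.1 = 8.3
  Productivity 62 × 0.17 = 10.54
  Initiative 84.8 × 0.22 = 18.656
Sum = 75.636
75.636 is ≥ 60 and < 76 → Credit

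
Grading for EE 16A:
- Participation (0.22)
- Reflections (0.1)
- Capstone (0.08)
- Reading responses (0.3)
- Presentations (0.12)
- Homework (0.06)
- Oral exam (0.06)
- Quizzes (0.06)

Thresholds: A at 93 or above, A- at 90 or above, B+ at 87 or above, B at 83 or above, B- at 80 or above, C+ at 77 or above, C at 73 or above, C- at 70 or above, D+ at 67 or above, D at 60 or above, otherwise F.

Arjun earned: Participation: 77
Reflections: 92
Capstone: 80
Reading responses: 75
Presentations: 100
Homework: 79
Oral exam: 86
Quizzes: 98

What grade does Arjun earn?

B-

Weighted total:
  Participation 77 × 0.22 = 16.94
  Reflections 92 × 0.1 = 9.2
  Capstone 80 × 0.08 = 6.4
  Reading responses 75 × 0.3 = 22.5
  Presentations 100 × 0.12 = 12
  Homework 79 × 0.06 = 4.74
  Oral exam 86 × 0.06 = 5.16
  Quizzes 98 × 0.06 = 5.88
Sum = 82.82
82.82 is ≥ 80 and < 83 → B-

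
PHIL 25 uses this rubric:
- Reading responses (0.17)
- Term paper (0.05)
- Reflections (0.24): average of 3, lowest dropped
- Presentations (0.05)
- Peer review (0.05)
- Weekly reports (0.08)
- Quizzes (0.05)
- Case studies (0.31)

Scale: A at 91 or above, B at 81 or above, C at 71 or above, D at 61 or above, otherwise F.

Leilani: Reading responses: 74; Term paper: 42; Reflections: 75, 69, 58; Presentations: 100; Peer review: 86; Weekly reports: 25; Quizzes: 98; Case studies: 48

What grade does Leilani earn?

D

Reflections: drop 58 → average of remaining 2 = 144/2 = 72
Weighted total:
  Reading responses 74 × 0.17 = 12.58
  Term paper 42 × 0.05 = 2.1
  Reflections 72 × 0.24 = 17.28
  Presentations 100 × 0.05 = 5
  Peer review 86 × 0.05 = 4.3
  Weekly reports 25 × 0.08 = 2
  Quizzes 98 × 0.05 = 4.9
  Case studies 48 × 0.31 = 14.88
Sum = 63.04
63.04 is ≥ 61 and < 71 → D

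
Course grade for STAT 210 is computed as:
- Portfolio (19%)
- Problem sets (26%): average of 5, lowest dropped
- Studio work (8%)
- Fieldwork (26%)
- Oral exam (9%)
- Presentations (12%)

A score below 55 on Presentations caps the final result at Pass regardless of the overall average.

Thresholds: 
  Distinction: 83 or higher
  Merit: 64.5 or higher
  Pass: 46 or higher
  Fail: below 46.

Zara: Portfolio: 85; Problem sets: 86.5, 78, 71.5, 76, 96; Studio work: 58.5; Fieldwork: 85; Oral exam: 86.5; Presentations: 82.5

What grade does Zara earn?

Problem sets: drop 71.5 → average of remaining 4 = 336.5/4 = 84.125
Presentations score 82.5 ≥ 55: minimum met.
Weighted total:
  Portfolio 85 × 0.19 = 16.15
  Problem sets 84.125 × 0.26 = 21.8725
  Studio work 58.5 × 0.08 = 4.68
  Fieldwork 85 × 0.26 = 22.1
  Oral exam 86.5 × 0.09 = 7.785
  Presentations 82.5 × 0.12 = 9.9
Sum = 82.4875
82.4875 is ≥ 64.5 and < 83 → Merit

Merit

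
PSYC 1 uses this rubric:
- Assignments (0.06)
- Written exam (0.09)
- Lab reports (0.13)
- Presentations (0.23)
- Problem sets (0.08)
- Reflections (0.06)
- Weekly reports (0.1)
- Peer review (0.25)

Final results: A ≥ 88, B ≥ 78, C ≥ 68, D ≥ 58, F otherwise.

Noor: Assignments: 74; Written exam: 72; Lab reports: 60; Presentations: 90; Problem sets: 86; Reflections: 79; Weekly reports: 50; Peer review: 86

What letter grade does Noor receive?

C

Weighted total:
  Assignments 74 × 0.06 = 4.44
  Written exam 72 × 0.09 = 6.48
  Lab reports 60 × 0.13 = 7.8
  Presentations 90 × 0.23 = 20.7
  Problem sets 86 × 0.08 = 6.88
  Reflections 79 × 0.06 = 4.74
  Weekly reports 50 × 0.1 = 5
  Peer review 86 × 0.25 = 21.5
Sum = 77.54
77.54 is ≥ 68 and < 78 → C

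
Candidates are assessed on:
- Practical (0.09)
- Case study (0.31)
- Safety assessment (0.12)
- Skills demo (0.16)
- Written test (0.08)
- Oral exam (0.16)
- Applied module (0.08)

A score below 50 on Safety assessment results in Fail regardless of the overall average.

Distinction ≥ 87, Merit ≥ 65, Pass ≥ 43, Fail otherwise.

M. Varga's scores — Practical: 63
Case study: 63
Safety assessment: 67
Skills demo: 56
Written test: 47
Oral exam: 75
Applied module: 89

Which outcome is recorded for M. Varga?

Safety assessment score 67 ≥ 50: minimum met.
Weighted total:
  Practical 63 × 0.09 = 5.67
  Case study 63 × 0.31 = 19.53
  Safety assessment 67 × 0.12 = 8.04
  Skills demo 56 × 0.16 = 8.96
  Written test 47 × 0.08 = 3.76
  Oral exam 75 × 0.16 = 12
  Applied module 89 × 0.08 = 7.12
Sum = 65.08
65.08 is ≥ 65 and < 87 → Merit

Merit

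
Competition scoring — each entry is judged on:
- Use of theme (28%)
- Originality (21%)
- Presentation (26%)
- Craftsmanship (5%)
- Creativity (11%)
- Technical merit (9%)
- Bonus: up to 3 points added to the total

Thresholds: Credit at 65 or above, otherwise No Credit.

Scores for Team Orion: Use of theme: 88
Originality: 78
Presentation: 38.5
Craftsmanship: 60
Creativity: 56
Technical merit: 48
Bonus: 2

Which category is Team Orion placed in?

Credit

Weighted total:
  Use of theme 88 × 0.28 = 24.64
  Originality 78 × 0.21 = 16.38
  Presentation 38.5 × 0.26 = 10.01
  Craftsmanship 60 × 0.05 = 3
  Creativity 56 × 0.11 = 6.16
  Technical merit 48 × 0.09 = 4.32
Sum = 64.51
Bonus: 64.51 + 2 = 66.51
66.51 ≥ 65 → Credit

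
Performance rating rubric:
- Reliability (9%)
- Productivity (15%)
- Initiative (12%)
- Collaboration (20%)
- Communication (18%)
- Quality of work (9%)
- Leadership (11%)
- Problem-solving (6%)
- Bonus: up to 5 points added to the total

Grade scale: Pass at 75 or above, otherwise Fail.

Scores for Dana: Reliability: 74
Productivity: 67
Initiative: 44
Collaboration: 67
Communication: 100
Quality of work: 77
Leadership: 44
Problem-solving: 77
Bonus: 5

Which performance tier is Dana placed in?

Weighted total:
  Reliability 74 × 0.09 = 6.66
  Productivity 67 × 0.15 = 10.05
  Initiative 44 × 0.12 = 5.28
  Collaboration 67 × 0.2 = 13.4
  Communication 100 × 0.18 = 18
  Quality of work 77 × 0.09 = 6.93
  Leadership 44 × 0.11 = 4.84
  Problem-solving 77 × 0.06 = 4.62
Sum = 69.78
Bonus: 69.78 + 5 = 74.78
74.78 < 75 → Fail

Fail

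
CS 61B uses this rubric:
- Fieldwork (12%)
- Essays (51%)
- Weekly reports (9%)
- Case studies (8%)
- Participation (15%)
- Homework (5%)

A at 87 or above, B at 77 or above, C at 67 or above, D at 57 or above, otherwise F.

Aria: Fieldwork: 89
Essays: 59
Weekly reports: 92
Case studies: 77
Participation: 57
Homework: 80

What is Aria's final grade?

Weighted total:
  Fieldwork 89 × 0.12 = 10.68
  Essays 59 × 0.51 = 30.09
  Weekly reports 92 × 0.09 = 8.28
  Case studies 77 × 0.08 = 6.16
  Participation 57 × 0.15 = 8.55
  Homework 80 × 0.05 = 4
Sum = 67.76
67.76 is ≥ 67 and < 77 → C

C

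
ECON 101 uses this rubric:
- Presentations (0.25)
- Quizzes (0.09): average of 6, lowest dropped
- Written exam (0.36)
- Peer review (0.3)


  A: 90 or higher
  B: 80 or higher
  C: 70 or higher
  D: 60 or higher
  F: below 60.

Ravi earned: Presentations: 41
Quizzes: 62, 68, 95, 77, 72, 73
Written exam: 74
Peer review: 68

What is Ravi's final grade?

Quizzes: drop 62 → average of remaining 5 = 385/5 = 77
Weighted total:
  Presentations 41 × 0.25 = 10.25
  Quizzes 77 × 0.09 = 6.93
  Written exam 74 × 0.36 = 26.64
  Peer review 68 × 0.3 = 20.4
Sum = 64.22
64.22 is ≥ 60 and < 70 → D

D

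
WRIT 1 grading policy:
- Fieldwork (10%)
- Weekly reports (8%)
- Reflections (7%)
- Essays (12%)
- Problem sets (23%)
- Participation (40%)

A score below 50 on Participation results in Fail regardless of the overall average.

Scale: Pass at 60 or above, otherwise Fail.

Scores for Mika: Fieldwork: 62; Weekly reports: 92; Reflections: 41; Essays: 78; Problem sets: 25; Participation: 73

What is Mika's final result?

Pass

Participation score 73 ≥ 50: minimum met.
Weighted total:
  Fieldwork 62 × 0.1 = 6.2
  Weekly reports 92 × 0.08 = 7.36
  Reflections 41 × 0.07 = 2.87
  Essays 78 × 0.12 = 9.36
  Problem sets 25 × 0.23 = 5.75
  Participation 73 × 0.4 = 29.2
Sum = 60.74
60.74 ≥ 60 → Pass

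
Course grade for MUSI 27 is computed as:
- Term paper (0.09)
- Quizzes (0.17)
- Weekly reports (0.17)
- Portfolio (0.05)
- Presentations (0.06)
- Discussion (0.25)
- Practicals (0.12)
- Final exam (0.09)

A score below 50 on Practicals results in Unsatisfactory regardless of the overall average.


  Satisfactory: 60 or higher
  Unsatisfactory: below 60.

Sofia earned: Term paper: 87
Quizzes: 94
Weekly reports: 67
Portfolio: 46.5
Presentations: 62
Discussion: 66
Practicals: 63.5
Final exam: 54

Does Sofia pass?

Practicals score 63.5 ≥ 50: minimum met.
Weighted total:
  Term paper 87 × 0.09 = 7.83
  Quizzes 94 × 0.17 = 15.98
  Weekly reports 67 × 0.17 = 11.39
  Portfolio 46.5 × 0.05 = 2.325
  Presentations 62 × 0.06 = 3.72
  Discussion 66 × 0.25 = 16.5
  Practicals 63.5 × 0.12 = 7.62
  Final exam 54 × 0.09 = 4.86
Sum = 70.225
70.225 ≥ 60 → Satisfactory

Satisfactory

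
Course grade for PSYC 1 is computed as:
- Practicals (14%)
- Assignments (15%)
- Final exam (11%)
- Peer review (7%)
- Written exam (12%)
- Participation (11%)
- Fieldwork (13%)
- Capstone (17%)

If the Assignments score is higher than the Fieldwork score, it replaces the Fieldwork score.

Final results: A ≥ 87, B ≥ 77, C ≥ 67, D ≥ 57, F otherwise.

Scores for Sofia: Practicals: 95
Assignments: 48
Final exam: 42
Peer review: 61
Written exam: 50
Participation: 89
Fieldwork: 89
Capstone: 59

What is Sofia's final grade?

Assignments (48) ≤ Fieldwork (89), so Fieldwork stays at 89.
Weighted total:
  Practicals 95 × 0.14 = 13.3
  Assignments 48 × 0.15 = 7.2
  Final exam 42 × 0.11 = 4.62
  Peer review 61 × 0.07 = 4.27
  Written exam 50 × 0.12 = 6
  Participation 89 × 0.11 = 9.79
  Fieldwork 89 × 0.13 = 11.57
  Capstone 59 × 0.17 = 10.03
Sum = 66.78
66.78 is ≥ 57 and < 67 → D

D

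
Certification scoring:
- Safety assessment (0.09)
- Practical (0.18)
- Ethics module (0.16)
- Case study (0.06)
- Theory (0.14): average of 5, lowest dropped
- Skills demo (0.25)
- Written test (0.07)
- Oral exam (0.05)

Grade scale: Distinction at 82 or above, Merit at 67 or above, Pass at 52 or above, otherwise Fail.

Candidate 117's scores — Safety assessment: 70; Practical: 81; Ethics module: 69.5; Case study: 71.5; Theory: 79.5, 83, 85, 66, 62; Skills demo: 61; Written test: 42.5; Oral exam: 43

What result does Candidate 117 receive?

Theory: drop 62 → average of remaining 4 = 313.5/4 = 78.375
Weighted total:
  Safety assessment 70 × 0.09 = 6.3
  Practical 81 × 0.18 = 14.58
  Ethics module 69.5 × 0.16 = 11.12
  Case study 71.5 × 0.06 = 4.29
  Theory 78.375 × 0.14 = 10.9725
  Skills demo 61 × 0.25 = 15.25
  Written test 42.5 × 0.07 = 2.975
  Oral exam 43 × 0.05 = 2.15
Sum = 67.6375
67.6375 is ≥ 67 and < 82 → Merit

Merit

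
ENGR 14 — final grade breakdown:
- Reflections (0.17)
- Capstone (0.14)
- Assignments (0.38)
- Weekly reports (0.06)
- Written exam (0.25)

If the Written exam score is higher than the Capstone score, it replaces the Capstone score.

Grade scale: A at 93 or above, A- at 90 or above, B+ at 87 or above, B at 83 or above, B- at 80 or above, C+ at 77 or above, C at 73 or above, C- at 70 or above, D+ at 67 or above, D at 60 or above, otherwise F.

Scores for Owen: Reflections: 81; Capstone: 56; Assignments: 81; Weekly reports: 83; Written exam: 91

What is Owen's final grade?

Written exam (91) > Capstone (56), so Capstone counts as 91.
Weighted total:
  Reflections 81 × 0.17 = 13.77
  Capstone 91 × 0.14 = 12.74
  Assignments 81 × 0.38 = 30.78
  Weekly reports 83 × 0.06 = 4.98
  Written exam 91 × 0.25 = 22.75
Sum = 85.02
85.02 is ≥ 83 and < 87 → B

B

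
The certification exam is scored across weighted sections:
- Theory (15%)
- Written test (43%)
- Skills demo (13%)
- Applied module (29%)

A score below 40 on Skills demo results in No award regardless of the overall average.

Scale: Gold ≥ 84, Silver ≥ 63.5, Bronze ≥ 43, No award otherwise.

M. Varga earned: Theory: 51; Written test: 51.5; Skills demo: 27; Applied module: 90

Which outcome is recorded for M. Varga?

Skills demo score 27 < 40: minimum not met.
Weighted total:
  Theory 51 × 0.15 = 7.65
  Written test 51.5 × 0.43 = 22.145
  Skills demo 27 × 0.13 = 3.51
  Applied module 90 × 0.29 = 26.1
Sum = 59.405
Because the Skills demo minimum was not met, the result is No award.

No award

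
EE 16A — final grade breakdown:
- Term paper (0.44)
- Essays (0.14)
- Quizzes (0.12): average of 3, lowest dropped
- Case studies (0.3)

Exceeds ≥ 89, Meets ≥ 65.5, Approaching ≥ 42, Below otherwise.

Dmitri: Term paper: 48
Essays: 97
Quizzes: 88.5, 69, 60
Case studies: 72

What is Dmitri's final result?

Quizzes: drop 60 → average of remaining 2 = 157.5/2 = 78.75
Weighted total:
  Term paper 48 × 0.44 = 21.12
  Essays 97 × 0.14 = 13.58
  Quizzes 78.75 × 0.12 = 9.45
  Case studies 72 × 0.3 = 21.6
Sum = 65.75
65.75 is ≥ 65.5 and < 89 → Meets

Meets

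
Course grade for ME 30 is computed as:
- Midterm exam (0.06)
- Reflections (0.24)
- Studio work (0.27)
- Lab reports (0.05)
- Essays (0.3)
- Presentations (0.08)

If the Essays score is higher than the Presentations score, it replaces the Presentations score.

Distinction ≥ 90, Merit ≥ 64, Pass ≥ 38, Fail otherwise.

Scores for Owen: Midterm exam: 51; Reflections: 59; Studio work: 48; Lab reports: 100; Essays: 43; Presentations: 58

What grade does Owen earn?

Essays (43) ≤ Presentations (58), so Presentations stays at 58.
Weighted total:
  Midterm exam 51 × 0.06 = 3.06
  Reflections 59 × 0.24 = 14.16
  Studio work 48 × 0.27 = 12.96
  Lab reports 100 × 0.05 = 5
  Essays 43 × 0.3 = 12.9
  Presentations 58 × 0.08 = 4.64
Sum = 52.72
52.72 is ≥ 38 and < 64 → Pass

Pass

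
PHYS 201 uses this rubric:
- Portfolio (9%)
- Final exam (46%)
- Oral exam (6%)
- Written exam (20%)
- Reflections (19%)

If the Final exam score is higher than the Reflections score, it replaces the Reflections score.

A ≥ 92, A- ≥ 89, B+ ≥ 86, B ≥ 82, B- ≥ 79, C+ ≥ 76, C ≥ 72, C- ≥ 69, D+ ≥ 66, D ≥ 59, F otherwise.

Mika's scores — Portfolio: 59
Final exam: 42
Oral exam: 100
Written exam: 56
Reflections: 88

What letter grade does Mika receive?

F

Final exam (42) ≤ Reflections (88), so Reflections stays at 88.
Weighted total:
  Portfolio 59 × 0.09 = 5.31
  Final exam 42 × 0.46 = 19.32
  Oral exam 100 × 0.06 = 6
  Written exam 56 × 0.2 = 11.2
  Reflections 88 × 0.19 = 16.72
Sum = 58.55
58.55 < 59 → F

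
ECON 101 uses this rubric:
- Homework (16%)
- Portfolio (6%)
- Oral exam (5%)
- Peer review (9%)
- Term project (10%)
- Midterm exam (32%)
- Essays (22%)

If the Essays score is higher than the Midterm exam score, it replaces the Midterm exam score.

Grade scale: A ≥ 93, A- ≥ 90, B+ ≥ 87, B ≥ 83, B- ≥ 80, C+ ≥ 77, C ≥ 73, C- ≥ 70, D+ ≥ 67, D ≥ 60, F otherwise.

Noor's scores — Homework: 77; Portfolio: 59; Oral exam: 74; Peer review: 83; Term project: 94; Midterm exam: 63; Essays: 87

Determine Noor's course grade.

B

Essays (87) > Midterm exam (63), so Midterm exam counts as 87.
Weighted total:
  Homework 77 × 0.16 = 12.32
  Portfolio 59 × 0.06 = 3.54
  Oral exam 74 × 0.05 = 3.7
  Peer review 83 × 0.09 = 7.47
  Term project 94 × 0.1 = 9.4
  Midterm exam 87 × 0.32 = 27.84
  Essays 87 × 0.22 = 19.14
Sum = 83.41
83.41 is ≥ 83 and < 87 → B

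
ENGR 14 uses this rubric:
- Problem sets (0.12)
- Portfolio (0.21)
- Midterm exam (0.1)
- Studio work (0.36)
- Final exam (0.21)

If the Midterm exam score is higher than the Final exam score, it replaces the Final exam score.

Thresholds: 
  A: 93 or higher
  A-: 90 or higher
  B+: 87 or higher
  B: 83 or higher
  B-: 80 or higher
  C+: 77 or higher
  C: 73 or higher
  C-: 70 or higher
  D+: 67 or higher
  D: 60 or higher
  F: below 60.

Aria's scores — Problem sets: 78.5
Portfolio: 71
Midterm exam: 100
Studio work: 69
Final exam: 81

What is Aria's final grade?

B-

Midterm exam (100) > Final exam (81), so Final exam counts as 100.
Weighted total:
  Problem sets 78.5 × 0.12 = 9.42
  Portfolio 71 × 0.21 = 14.91
  Midterm exam 100 × 0.1 = 10
  Studio work 69 × 0.36 = 24.84
  Final exam 100 × 0.21 = 21
Sum = 80.17
80.17 is ≥ 80 and < 83 → B-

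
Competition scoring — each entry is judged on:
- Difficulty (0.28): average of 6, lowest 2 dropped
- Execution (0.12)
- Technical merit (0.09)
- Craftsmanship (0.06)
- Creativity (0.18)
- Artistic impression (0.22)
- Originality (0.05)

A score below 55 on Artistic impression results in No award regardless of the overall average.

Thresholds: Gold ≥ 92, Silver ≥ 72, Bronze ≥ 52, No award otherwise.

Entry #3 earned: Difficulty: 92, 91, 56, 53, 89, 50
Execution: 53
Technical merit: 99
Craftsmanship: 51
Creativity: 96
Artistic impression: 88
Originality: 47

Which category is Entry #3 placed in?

Silver

Difficulty: drop 50, 53 → average of remaining 4 = 328/4 = 82
Artistic impression score 88 ≥ 55: minimum met.
Weighted total:
  Difficulty 82 × 0.28 = 22.96
  Execution 53 × 0.12 = 6.36
  Technical merit 99 × 0.09 = 8.91
  Craftsmanship 51 × 0.06 = 3.06
  Creativity 96 × 0.18 = 17.28
  Artistic impression 88 × 0.22 = 19.36
  Originality 47 × 0.05 = 2.35
Sum = 80.28
80.28 is ≥ 72 and < 92 → Silver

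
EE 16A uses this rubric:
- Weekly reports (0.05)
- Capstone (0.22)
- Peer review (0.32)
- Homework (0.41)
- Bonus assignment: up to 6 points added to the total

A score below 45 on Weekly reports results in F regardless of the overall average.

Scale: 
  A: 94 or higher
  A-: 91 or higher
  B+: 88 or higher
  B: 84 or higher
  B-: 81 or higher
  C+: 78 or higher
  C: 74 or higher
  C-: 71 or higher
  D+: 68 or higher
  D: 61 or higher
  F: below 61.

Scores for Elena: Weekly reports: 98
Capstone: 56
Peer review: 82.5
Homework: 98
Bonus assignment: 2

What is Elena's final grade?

B

Weekly reports score 98 ≥ 45: minimum met.
Weighted total:
  Weekly reports 98 × 0.05 = 4.9
  Capstone 56 × 0.22 = 12.32
  Peer review 82.5 × 0.32 = 26.4
  Homework 98 × 0.41 = 40.18
Sum = 83.8
Bonus assignment: 83.8 + 2 = 85.8
85.8 is ≥ 84 and < 88 → B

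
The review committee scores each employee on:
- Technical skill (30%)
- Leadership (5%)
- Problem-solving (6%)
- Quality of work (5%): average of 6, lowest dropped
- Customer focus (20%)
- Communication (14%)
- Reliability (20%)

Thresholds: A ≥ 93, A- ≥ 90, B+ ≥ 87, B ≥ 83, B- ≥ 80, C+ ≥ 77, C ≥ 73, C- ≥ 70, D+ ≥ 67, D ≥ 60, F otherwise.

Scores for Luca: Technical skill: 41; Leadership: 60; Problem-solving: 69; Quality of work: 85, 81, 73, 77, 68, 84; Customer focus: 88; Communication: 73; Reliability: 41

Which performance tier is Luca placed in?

F

Quality of work: drop 68 → average of remaining 5 = 400/5 = 80
Weighted total:
  Technical skill 41 × 0.3 = 12.3
  Leadership 60 × 0.05 = 3
  Problem-solving 69 × 0.06 = 4.14
  Quality of work 80 × 0.05 = 4
  Customer focus 88 × 0.2 = 17.6
  Communication 73 × 0.14 = 10.22
  Reliability 41 × 0.2 = 8.2
Sum = 59.46
59.46 < 60 → F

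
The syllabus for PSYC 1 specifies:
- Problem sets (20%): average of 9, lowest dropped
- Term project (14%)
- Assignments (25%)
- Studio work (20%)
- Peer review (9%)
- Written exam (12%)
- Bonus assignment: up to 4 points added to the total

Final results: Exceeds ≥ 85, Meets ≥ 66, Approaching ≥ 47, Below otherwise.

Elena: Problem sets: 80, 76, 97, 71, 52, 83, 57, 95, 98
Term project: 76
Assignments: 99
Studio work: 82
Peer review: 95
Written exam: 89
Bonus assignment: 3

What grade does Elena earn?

Exceeds

Problem sets: drop 52 → average of remaining 8 = 657/8 = 82.125
Weighted total:
  Problem sets 82.125 × 0.2 = 16.425
  Term project 76 × 0.14 = 10.64
  Assignments 99 × 0.25 = 24.75
  Studio work 82 × 0.2 = 16.4
  Peer review 95 × 0.09 = 8.55
  Written exam 89 × 0.12 = 10.68
Sum = 87.445
Bonus assignment: 87.445 + 3 = 90.445
90.445 ≥ 85 → Exceeds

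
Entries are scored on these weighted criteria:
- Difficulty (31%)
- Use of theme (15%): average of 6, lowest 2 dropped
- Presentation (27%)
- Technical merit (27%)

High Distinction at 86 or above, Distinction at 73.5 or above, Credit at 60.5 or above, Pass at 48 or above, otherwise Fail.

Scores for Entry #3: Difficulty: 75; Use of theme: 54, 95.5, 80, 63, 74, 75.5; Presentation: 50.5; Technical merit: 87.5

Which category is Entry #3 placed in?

Use of theme: drop 54, 63 → average of remaining 4 = 325/4 = 81.25
Weighted total:
  Difficulty 75 × 0.31 = 23.25
  Use of theme 81.25 × 0.15 = 12.1875
  Presentation 50.5 × 0.27 = 13.635
  Technical merit 87.5 × 0.27 = 23.625
Sum = 72.6975
72.6975 is ≥ 60.5 and < 73.5 → Credit

Credit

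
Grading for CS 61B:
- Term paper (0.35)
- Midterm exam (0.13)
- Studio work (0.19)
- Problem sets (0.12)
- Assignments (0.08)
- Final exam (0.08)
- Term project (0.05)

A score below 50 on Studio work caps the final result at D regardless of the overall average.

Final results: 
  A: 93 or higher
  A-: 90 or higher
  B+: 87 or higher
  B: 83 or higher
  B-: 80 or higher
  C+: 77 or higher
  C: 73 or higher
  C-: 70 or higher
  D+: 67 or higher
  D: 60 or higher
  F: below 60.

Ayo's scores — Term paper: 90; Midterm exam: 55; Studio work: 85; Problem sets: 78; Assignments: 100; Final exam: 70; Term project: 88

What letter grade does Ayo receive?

Studio work score 85 ≥ 50: minimum met.
Weighted total:
  Term paper 90 × 0.35 = 31.5
  Midterm exam 55 × 0.13 = 7.15
  Studio work 85 × 0.19 = 16.15
  Problem sets 78 × 0.12 = 9.36
  Assignments 100 × 0.08 = 8
  Final exam 70 × 0.08 = 5.6
  Term project 88 × 0.05 = 4.4
Sum = 82.16
82.16 is ≥ 80 and < 83 → B-

B-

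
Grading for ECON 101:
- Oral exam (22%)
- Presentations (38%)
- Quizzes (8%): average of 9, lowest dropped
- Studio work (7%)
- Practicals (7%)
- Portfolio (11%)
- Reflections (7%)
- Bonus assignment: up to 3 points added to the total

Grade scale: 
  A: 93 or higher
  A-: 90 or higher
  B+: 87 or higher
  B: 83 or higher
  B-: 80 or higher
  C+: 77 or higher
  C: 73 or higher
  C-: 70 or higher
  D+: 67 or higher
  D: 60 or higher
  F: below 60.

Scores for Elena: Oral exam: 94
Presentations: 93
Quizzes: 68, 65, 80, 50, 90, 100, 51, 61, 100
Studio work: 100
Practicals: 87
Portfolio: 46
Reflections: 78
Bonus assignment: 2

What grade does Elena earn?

Quizzes: drop 50 → average of remaining 8 = 615/8 = 76.875
Weighted total:
  Oral exam 94 × 0.22 = 20.68
  Presentations 93 × 0.38 = 35.34
  Quizzes 76.875 × 0.08 = 6.15
  Studio work 100 × 0.07 = 7
  Practicals 87 × 0.07 = 6.09
  Portfolio 46 × 0.11 = 5.06
  Reflections 78 × 0.07 = 5.46
Sum = 85.78
Bonus assignment: 85.78 + 2 = 87.78
87.78 is ≥ 87 and < 90 → B+

B+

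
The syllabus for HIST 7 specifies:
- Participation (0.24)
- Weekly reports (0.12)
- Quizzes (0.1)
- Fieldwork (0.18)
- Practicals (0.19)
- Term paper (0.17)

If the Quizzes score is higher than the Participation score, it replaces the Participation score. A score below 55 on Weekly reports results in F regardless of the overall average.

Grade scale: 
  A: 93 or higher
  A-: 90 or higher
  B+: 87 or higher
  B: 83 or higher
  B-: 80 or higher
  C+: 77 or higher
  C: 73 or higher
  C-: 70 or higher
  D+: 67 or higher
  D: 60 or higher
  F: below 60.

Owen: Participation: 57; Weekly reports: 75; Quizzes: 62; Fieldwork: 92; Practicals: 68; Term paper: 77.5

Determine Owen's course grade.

C-

Quizzes (62) > Participation (57), so Participation counts as 62.
Weekly reports score 75 ≥ 55: minimum met.
Weighted total:
  Participation 62 × 0.24 = 14.88
  Weekly reports 75 × 0.12 = 9
  Quizzes 62 × 0.1 = 6.2
  Fieldwork 92 × 0.18 = 16.56
  Practicals 68 × 0.19 = 12.92
  Term paper 77.5 × 0.17 = 13.175
Sum = 72.735
72.735 is ≥ 70 and < 73 → C-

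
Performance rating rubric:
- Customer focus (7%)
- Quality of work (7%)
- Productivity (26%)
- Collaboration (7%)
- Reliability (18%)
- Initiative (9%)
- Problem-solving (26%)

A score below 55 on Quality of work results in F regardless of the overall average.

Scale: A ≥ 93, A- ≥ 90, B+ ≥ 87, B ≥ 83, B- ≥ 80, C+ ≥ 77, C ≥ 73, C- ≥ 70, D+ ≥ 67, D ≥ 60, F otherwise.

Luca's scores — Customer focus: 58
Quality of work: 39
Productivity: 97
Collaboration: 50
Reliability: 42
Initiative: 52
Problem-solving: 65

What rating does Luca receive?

Quality of work score 39 < 55: minimum not met.
Weighted total:
  Customer focus 58 × 0.07 = 4.06
  Quality of work 39 × 0.07 = 2.73
  Productivity 97 × 0.26 = 25.22
  Collaboration 50 × 0.07 = 3.5
  Reliability 42 × 0.18 = 7.56
  Initiative 52 × 0.09 = 4.68
  Problem-solving 65 × 0.26 = 16.9
Sum = 64.65
Because the Quality of work minimum was not met, the result is F.

F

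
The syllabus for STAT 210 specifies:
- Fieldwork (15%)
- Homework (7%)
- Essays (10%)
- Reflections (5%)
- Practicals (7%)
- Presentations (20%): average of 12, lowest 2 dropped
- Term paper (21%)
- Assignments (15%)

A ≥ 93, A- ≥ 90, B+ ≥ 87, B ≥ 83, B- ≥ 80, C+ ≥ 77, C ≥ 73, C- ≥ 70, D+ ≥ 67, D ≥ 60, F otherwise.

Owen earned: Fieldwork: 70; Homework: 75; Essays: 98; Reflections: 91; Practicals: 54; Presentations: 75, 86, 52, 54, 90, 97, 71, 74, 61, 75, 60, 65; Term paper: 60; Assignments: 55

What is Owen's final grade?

D+

Presentations: drop 52, 54 → average of remaining 10 = 754/10 = 75.4
Weighted total:
  Fieldwork 70 × 0.15 = 10.5
  Homework 75 × 0.07 = 5.25
  Essays 98 × 0.1 = 9.8
  Reflections 91 × 0.05 = 4.55
  Practicals 54 × 0.07 = 3.78
  Presentations 75.4 × 0.2 = 15.08
  Term paper 60 × 0.21 = 12.6
  Assignments 55 × 0.15 = 8.25
Sum = 69.81
69.81 is ≥ 67 and < 70 → D+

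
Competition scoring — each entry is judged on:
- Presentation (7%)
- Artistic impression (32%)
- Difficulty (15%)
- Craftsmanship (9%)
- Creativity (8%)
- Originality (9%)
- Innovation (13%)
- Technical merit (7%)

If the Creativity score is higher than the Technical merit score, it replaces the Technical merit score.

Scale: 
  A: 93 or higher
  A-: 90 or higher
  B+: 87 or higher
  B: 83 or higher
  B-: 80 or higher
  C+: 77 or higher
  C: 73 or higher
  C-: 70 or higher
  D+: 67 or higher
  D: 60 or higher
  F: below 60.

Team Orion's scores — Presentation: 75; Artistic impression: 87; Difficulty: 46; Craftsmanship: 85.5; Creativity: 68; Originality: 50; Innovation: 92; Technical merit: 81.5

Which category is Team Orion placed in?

Creativity (68) ≤ Technical merit (81.5), so Technical merit stays at 81.5.
Weighted total:
  Presentation 75 × 0.07 = 5.25
  Artistic impression 87 × 0.32 = 27.84
  Difficulty 46 × 0.15 = 6.9
  Craftsmanship 85.5 × 0.09 = 7.695
  Creativity 68 × 0.08 = 5.44
  Originality 50 × 0.09 = 4.5
  Innovation 92 × 0.13 = 11.96
  Technical merit 81.5 × 0.07 = 5.705
Sum = 75.29
75.29 is ≥ 73 and < 77 → C

C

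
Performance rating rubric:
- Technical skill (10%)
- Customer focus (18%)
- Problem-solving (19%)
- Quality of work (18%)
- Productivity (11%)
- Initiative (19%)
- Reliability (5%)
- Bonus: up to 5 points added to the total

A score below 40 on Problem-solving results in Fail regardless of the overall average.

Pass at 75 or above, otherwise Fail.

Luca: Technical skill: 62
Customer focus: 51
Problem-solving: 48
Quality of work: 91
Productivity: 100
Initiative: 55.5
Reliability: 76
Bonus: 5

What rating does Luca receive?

Fail

Problem-solving score 48 ≥ 40: minimum met.
Weighted total:
  Technical skill 62 × 0.1 = 6.2
  Customer focus 51 × 0.18 = 9.18
  Problem-solving 48 × 0.19 = 9.12
  Quality of work 91 × 0.18 = 16.38
  Productivity 100 × 0.11 = 11
  Initiative 55.5 × 0.19 = 10.545
  Reliability 76 × 0.05 = 3.8
Sum = 66.225
Bonus: 66.225 + 5 = 71.225
71.225 < 75 → Fail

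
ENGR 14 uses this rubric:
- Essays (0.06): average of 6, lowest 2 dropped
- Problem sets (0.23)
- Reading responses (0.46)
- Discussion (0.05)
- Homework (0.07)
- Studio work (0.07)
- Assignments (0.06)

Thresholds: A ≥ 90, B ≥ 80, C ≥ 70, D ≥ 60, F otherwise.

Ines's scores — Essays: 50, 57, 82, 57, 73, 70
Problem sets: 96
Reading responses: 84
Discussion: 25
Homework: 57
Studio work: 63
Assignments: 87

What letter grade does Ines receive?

C

Essays: drop 50, 57 → average of remaining 4 = 282/4 = 70.5
Weighted total:
  Essays 70.5 × 0.06 = 4.23
  Problem sets 96 × 0.23 = 22.08
  Reading responses 84 × 0.46 = 38.64
  Discussion 25 × 0.05 = 1.25
  Homework 57 × 0.07 = 3.99
  Studio work 63 × 0.07 = 4.41
  Assignments 87 × 0.06 = 5.22
Sum = 79.82
79.82 is ≥ 70 and < 80 → C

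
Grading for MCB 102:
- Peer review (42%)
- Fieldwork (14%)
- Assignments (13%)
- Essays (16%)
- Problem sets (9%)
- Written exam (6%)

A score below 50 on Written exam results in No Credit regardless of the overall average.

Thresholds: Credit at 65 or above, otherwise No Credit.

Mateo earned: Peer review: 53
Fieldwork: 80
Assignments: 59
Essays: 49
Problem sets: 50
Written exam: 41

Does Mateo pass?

Written exam score 41 < 50: minimum not met.
Weighted total:
  Peer review 53 × 0.42 = 22.26
  Fieldwork 80 × 0.14 = 11.2
  Assignments 59 × 0.13 = 7.67
  Essays 49 × 0.16 = 7.84
  Problem sets 50 × 0.09 = 4.5
  Written exam 41 × 0.06 = 2.46
Sum = 55.93
Because the Written exam minimum was not met, the result is No Credit.

No Credit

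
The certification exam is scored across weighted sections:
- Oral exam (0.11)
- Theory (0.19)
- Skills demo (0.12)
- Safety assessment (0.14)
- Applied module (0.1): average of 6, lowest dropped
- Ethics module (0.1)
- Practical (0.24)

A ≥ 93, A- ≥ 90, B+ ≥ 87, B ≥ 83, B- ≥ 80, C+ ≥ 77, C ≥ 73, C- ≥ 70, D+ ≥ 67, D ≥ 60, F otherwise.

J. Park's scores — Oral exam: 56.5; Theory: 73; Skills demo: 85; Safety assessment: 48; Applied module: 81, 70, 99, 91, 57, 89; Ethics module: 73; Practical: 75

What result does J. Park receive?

Applied module: drop 57 → average of remaining 5 = 430/5 = 86
Weighted total:
  Oral exam 56.5 × 0.11 = 6.215
  Theory 73 × 0.19 = 13.87
  Skills demo 85 × 0.12 = 10.2
  Safety assessment 48 × 0.14 = 6.72
  Applied module 86 × 0.1 = 8.6
  Ethics module 73 × 0.1 = 7.3
  Practical 75 × 0.24 = 18
Sum = 70.905
70.905 is ≥ 70 and < 73 → C-

C-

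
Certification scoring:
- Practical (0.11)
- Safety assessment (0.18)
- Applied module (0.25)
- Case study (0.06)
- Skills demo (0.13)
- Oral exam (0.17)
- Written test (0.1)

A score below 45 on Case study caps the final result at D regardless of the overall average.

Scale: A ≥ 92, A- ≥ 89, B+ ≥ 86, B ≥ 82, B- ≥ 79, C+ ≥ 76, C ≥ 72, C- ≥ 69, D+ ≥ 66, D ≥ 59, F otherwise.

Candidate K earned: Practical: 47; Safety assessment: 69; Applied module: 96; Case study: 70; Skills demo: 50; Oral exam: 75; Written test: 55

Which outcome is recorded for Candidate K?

Case study score 70 ≥ 45: minimum met.
Weighted total:
  Practical 47 × 0.11 = 5.17
  Safety assessment 69 × 0.18 = 12.42
  Applied module 96 × 0.25 = 24
  Case study 70 × 0.06 = 4.2
  Skills demo 50 × 0.13 = 6.5
  Oral exam 75 × 0.17 = 12.75
  Written test 55 × 0.1 = 5.5
Sum = 70.54
70.54 is ≥ 69 and < 72 → C-

C-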